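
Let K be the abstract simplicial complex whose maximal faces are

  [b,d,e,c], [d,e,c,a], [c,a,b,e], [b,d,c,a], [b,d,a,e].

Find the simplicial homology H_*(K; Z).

K has 5 vertices, 10 edges, 10 triangles, 5 3-simplices.
rank ∂_0 = 0, rank ∂_1 = 4 ⇒ b_0 = 5 − 0 − 4 = 1; all invariant factors of ∂_1 are 1 so no torsion. So H_0 ≅ Z.
rank ∂_1 = 4, rank ∂_2 = 6 ⇒ b_1 = 10 − 4 − 6 = 0; all invariant factors of ∂_2 are 1 so no torsion. So H_1 ≅ 0.
rank ∂_2 = 6, rank ∂_3 = 4 ⇒ b_2 = 10 − 6 − 4 = 0; all invariant factors of ∂_3 are 1 so no torsion. So H_2 ≅ 0.
rank ∂_3 = 4, rank ∂_4 = 0 ⇒ b_3 = 5 − 4 − 0 = 1. So H_3 ≅ Z.

H_0 = Z,  H_1 = 0,  H_2 = 0,  H_3 = Z.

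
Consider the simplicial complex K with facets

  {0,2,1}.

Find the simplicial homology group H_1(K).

H_1 ≅ 0.

We work with the vertex ordering 0 < 1 < 2. The simplices of K, each written with vertices in increasing order, are:

  0-simplices (3): [0], [1], [2]
  1-simplices (3): [0,1], [0,2], [1,2]
  2-simplices (1): [0,1,2]

giving chain groups C_0 ≅ Z^3, C_1 ≅ Z^3, C_2 ≅ Z^1.

The boundary map ∂_1: C_1 → C_0 maps an edge to its endpoints' difference, ∂[p,q] = q − p. For instance
  ∂[0,2] = [2] − [0].
As a 3×3 matrix over Z this has rank 2, with invariant factors (1,1).

Boundary ∂_2: C_2 → C_1 sends each 2-simplex [p,q,r] to [q,r] − [p,r] + [p,q]. For instance
  ∂[0,1,2] = [1,2] − [0,2] + [0,1].
The 3×1 boundary matrix has rank 1 and Smith normal form diag(1).

From H_k ≅ ker(∂_k) / im(∂_{k+1}) we obtain:

  H_1: rank ker ∂_1 − rank ∂_2 = (3 − 2) − 1 = 0, and the invariant factors of ∂_2 are all 1, so H_1 = 0.

(K is a triangulation of the 2-simplex.)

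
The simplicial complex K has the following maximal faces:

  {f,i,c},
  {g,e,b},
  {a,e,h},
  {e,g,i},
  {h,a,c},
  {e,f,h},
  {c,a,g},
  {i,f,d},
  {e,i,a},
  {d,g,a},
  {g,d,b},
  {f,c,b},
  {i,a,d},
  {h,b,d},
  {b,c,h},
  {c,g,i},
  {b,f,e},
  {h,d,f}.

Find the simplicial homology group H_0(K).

H_0 ≅ Z.

Take the total order a < b < c < d < e < f < g < h < i on the vertex set. Then K (dimension 2) consists of the simplices:

  0-simplices (9): a, b, c, d, e, f, g, h, i
  1-simplices (27): ac, ad, ae, ag, ah, ai, bc, bd, be, bf, bg, bh, cf, cg, ch, ci, df, dg, dh, di, ef, eg, eh, ei, fh, fi, gi
  2-simplices (18): acg, ach, adg, adi, aeh, aei, bcf, bch, bdg, bdh, bef, beg, cfi, cgi, dfh, dfi, efh, egi

so the chain groups are C_0 ≅ Z^9, C_1 ≅ Z^27, C_2 ≅ Z^18.

The boundary map ∂_1: C_1 → C_0 maps an edge to its endpoints' difference, ∂[p,q] = q − p.
As a 9×27 matrix over Z this has rank 8, with invariant factors (1,1,1,1,1,1,1,1).

∂_2: C_2 → C_1 sends each 2-simplex [p,q,r] to [q,r] − [p,r] + [p,q]. For instance
  ∂adi = di − ai + ad,
  ∂bch = ch − bh + bc.
The resulting 27×18 matrix has rank 18, and its Smith normal form has invariant factors (1,1,1,1,1,1,1,1,1,1,1,1,1,1,1,1,1,2).

From H_k ≅ ker(∂_k) / im(∂_{k+1}) we obtain:

  H_0: rank C_0 − rank ∂_1 = 9 − 8 = 1, and the invariant factors of ∂_1 are all 1, so H_0 ≅ Z.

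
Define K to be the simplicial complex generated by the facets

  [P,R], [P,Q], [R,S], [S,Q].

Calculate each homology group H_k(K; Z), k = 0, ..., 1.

H_0 ≅ Z,  H_1 ≅ Z.

Order the vertices as P < Q < R < S. Listing each simplex with vertices in this order, K has dimension 1 with simplices:

  0-simplices (4): P, Q, R, S
  1-simplices (4): PQ, PR, QS, RS

Hence C_0 ≅ Z^4, C_1 ≅ Z^4.

Boundary ∂_1: C_1 → C_0 is given by ∂[p,q] = [q] − [p].
The resulting 4×4 matrix has rank 3, and its Smith normal form has invariant factors (1,1,1).

Computing H_k = (kernel of ∂_k) / (image of ∂_{k+1}):

  H_0: rank C_0 − rank ∂_1 = 4 − 3 = 1, and the invariant factors of ∂_1 are all 1, so H_0 = Z.
  H_1: rank ker ∂_1 − rank ∂_2 = (4 − 3) − 0 = 1, and there is no ∂_2, so H_1 = Z.

As a check, the Euler characteristic is 4 − 4 = 0, which agrees with 1 − 1 = 0.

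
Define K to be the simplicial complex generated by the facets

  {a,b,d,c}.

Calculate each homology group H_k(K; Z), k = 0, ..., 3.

K has 4 vertices, 6 edges, 4 triangles, 1 3-simplex.
rank ∂_0 = 0, rank ∂_1 = 3 ⇒ b_0 = 4 − 0 − 3 = 1; all invariant factors of ∂_1 are 1 so no torsion. So H_0 ≅ Z.
rank ∂_1 = 3, rank ∂_2 = 3 ⇒ b_1 = 6 − 3 − 3 = 0; all invariant factors of ∂_2 are 1 so no torsion. So H_1 ≅ 0.
rank ∂_2 = 3, rank ∂_3 = 1 ⇒ b_2 = 4 − 3 − 1 = 0; all invariant factors of ∂_3 are 1 so no torsion. So H_2 ≅ 0.
rank ∂_3 = 1, rank ∂_4 = 0 ⇒ b_3 = 1 − 1 − 0 = 0. So H_3 ≅ 0.

H_0 = Z,  H_1 = 0,  H_2 = 0,  H_3 = 0.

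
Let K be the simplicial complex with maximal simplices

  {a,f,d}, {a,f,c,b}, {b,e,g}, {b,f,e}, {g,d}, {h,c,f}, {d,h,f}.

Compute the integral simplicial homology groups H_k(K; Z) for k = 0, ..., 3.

Order the vertices as a < b < c < d < e < f < g < h. Listing each simplex with vertices in this order, K has dimension 3 with simplices:

  0-simplices (8): a, b, c, d, e, f, g, h
  1-simplices (16): ab, ac, ad, af, bc, be, bf, bg, cf, ch, df, dg, dh, ef, eg, fh
  2-simplices (9): abc, abf, acf, adf, bcf, bef, beg, cfh, dfh
  3-simplices (1): abcf

giving chain groups C_0 ≅ Z^8, C_1 ≅ Z^16, C_2 ≅ Z^9, C_3 ≅ Z^1.

Boundary ∂_1: C_1 → C_0 is given by ∂[p,q] = [q] − [p]. For instance
  ∂ad = d − a.
As a 8×16 matrix over Z this has rank 7, with invariant factors (1,1,1,1,1,1,1).

The boundary map ∂_2: C_2 → C_1 sends each 2-simplex [p,q,r] to [q,r] − [p,r] + [p,q]. For instance
  ∂dfh = fh − dh + df,
  ∂bcf = cf − bf + bc.
The 16×9 boundary matrix has rank 8 and Smith normal form diag(1,1,1,1,1,1,1,1).

∂_3: C_3 → C_2 sends each 3-simplex σ to the alternating sum Σ_i (−1)^i (σ with its i-th vertex removed). For instance
  ∂abcf = bcf − acf + abf − abc.
As a 9×1 matrix over Z this has rank 1, with invariant factors (1).

Now H_k = ker ∂_k / im ∂_{k+1}, so:

  H_0: rank C_0 − rank ∂_1 = 8 − 7 = 1, and the invariant factors of ∂_1 are all 1, so H_0 ≅ Z.
  H_1: rank ker ∂_1 − rank ∂_2 = (16 − 7) − 8 = 1, and the invariant factors of ∂_2 are all 1, so H_1 ≅ Z.
  H_2: rank ker ∂_2 − rank ∂_3 = (9 − 8) − 1 = 0, and the invariant factors of ∂_3 are all 1, so H_2 ≅ 0.
  H_3: rank ker ∂_3 − rank ∂_4 = (1 − 1) − 0 = 0, and there is no ∂_4, so H_3 ≅ 0.

As a check, the Euler characteristic is 8 − 16 + 9 − 1 = 0, which agrees with 1 − 1 + 0 − 0 = 0.

H_0 = Z,  H_1 = Z,  H_2 = 0,  H_3 = 0.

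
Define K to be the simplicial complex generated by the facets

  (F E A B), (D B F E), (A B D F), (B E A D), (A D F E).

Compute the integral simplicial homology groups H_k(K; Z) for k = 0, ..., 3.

Take the total order A < B < D < E < F on the vertex set. Then K (dimension 3) consists of the simplices:

  0-simplices (5): A, B, D, E, F
  1-simplices (10): AB, AD, AE, AF, BD, BE, BF, DE, DF, EF
  2-simplices (10): ABD, ABE, ABF, ADE, ADF, AEF, BDE, BDF, BEF, DEF
  3-simplices (5): ABDE, ABDF, ABEF, ADEF, BDEF

so the chain groups are C_0 ≅ Z^5, C_1 ≅ Z^10, C_2 ≅ Z^10, C_3 ≅ Z^5.

∂_1: C_1 → C_0 maps an edge to its endpoints' difference, ∂[p,q] = q − p. For instance
  ∂BF = F − B.
As a 5×10 matrix over Z this has rank 4, with invariant factors (1,1,1,1).

∂_2: C_2 → C_1 acts by ∂[p,q,r] = [q,r] − [p,r] + [p,q]. For instance
  ∂BEF = EF − BF + BE,
  ∂ADE = DE − AE + AD.
As a 10×10 matrix over Z this has rank 6, with invariant factors (1,1,1,1,1,1).

The boundary map ∂_3: C_3 → C_2 sends each 3-simplex σ to the alternating sum Σ_i (−1)^i (σ with its i-th vertex removed). For instance
  ∂ABDE = BDE − ADE + ABE − ABD,
  ∂ABDF = BDF − ADF + ABF − ABD.
The resulting 10×5 matrix has rank 4, and its Smith normal form has invariant factors (1,1,1,1).

Computing H_k = (kernel of ∂_k) / (image of ∂_{k+1}):

  H_0: rank C_0 − rank ∂_1 = 5 − 4 = 1, and the invariant factors of ∂_1 are all 1, so H_0 ≅ Z.
  H_1: rank ker ∂_1 − rank ∂_2 = (10 − 4) − 6 = 0, and the invariant factors of ∂_2 are all 1, so H_1 ≅ 0.
  H_2: rank ker ∂_2 − rank ∂_3 = (10 − 6) − 4 = 0, and the invariant factors of ∂_3 are all 1, so H_2 ≅ 0.
  H_3: rank ker ∂_3 − rank ∂_4 = (5 − 4) − 0 = 1, and there is no ∂_4, so H_3 ≅ Z.

(K is a triangulation of the 3-sphere S^3.)

H_0 ≅ Z,  H_1 = 0,  H_2 = 0,  H_3 ≅ Z.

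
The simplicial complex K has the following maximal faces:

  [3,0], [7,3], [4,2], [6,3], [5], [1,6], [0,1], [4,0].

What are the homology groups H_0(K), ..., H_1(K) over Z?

H_0 = Z^2,  H_1 = Z.

Fix the vertex order 0 < 1 < 2 < 3 < 4 < 5 < 6 < 7 and write every simplex with vertices in increasing order. Then dim K = 1 and the simplices of K are:

  0-simplices (8): [0], [1], [2], [3], [4], [5], [6], [7]
  1-simplices (7): [0,1], [0,3], [0,4], [1,6], [2,4], [3,6], [3,7]

so the chain groups are C_0 ≅ Z^8, C_1 ≅ Z^7.

Boundary ∂_1: C_1 → C_0 sends each edge [p,q] (with p < q) to q − p. For instance
  ∂[1,6] = [6] − [1].
The 8×7 boundary matrix has rank 6 and Smith normal form diag(1,1,1,1,1,1).

From H_k ≅ ker(∂_k) / im(∂_{k+1}) we obtain:

  H_0: rank C_0 − rank ∂_1 = 8 − 6 = 2, and the invariant factors of ∂_1 are all 1, so H_0 ≅ Z^2.
  H_1: rank ker ∂_1 − rank ∂_2 = (7 − 6) − 0 = 1, and there is no ∂_2, so H_1 ≅ Z.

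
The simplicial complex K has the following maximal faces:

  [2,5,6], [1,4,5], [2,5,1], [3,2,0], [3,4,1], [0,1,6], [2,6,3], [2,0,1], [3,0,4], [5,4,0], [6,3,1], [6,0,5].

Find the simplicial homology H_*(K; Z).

Order the vertices as 0 < 1 < 2 < 3 < 4 < 5 < 6. Listing each simplex with vertices in this order, K has dimension 2 with simplices:

  0-simplices (7): [0], [1], [2], [3], [4], [5], [6]
  1-simplices (18): [0,1], [0,2], [0,3], [0,4], [0,5], [0,6], [1,2], [1,3], [1,4], [1,5], [1,6], [2,3], [2,5], [2,6], [3,4], [3,6], [4,5], [5,6]
  2-simplices (12): [0,1,2], [0,1,6], [0,2,3], [0,3,4], [0,4,5], [0,5,6], [1,2,5], [1,3,4], [1,3,6], [1,4,5], [2,3,6], [2,5,6]

so the chain groups are C_0 ≅ Z^7, C_1 ≅ Z^18, C_2 ≅ Z^12.

Boundary ∂_1: C_1 → C_0 maps an edge to its endpoints' difference, ∂[p,q] = q − p. For instance
  ∂[2,3] = [3] − [2].
This gives a 7×18 integer matrix of rank 6; reducing to Smith normal form yields diagonal entries (1,1,1,1,1,1).

∂_2: C_2 → C_1 maps a triangle to the signed sum of its edges. For instance
  ∂[0,2,3] = [2,3] − [0,3] + [0,2],
  ∂[2,5,6] = [5,6] − [2,6] + [2,5].
As a 18×12 matrix over Z this has rank 12, with invariant factors (1,1,1,1,1,1,1,1,1,1,1,2).

From H_k ≅ ker(∂_k) / im(∂_{k+1}) we obtain:

  H_0: rank C_0 − rank ∂_1 = 7 − 6 = 1, and the invariant factors of ∂_1 are all 1, so H_0 = Z.
  H_1: rank ker ∂_1 − rank ∂_2 = (18 − 6) − 12 = 0, and ∂_2 has invariant factor 2 > 1, so H_1 = Z/2Z.
  H_2: rank ker ∂_2 − rank ∂_3 = (12 − 12) − 0 = 0, and there is no ∂_3, so H_2 = 0.

As a check, the Euler characteristic is 7 − 18 + 12 = 1, which agrees with 1 − 0 + 0 = 1.
(K is a triangulation of the real projective plane RP^2.)

H_0 ≅ Z,  H_1 ≅ Z/2Z,  H_2 = 0.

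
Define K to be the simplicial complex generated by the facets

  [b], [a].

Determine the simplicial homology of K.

Fix the vertex order a < b and write every simplex with vertices in increasing order. Then dim K = 0 and the simplices of K are:

  0-simplices (2): a, b

giving chain groups C_0 ≅ Z^2.

Now H_k = ker ∂_k / im ∂_{k+1}, so:

  H_0: rank C_0 − rank ∂_1 = 2 − 0 = 2, and there is no ∂_1, so H_0 ≅ Z^2.

H_0 ≅ Z^2.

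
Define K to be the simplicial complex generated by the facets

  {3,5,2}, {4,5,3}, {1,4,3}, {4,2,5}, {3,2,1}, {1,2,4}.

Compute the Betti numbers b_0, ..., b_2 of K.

Fix the vertex order 1 < 2 < 3 < 4 < 5 and write every simplex with vertices in increasing order. Then dim K = 2 and the simplices of K are:

  0-simplices (5): [1], [2], [3], [4], [5]
  1-simplices (9): [1,2], [1,3], [1,4], [2,3], [2,4], [2,5], [3,4], [3,5], [4,5]
  2-simplices (6): [1,2,3], [1,2,4], [1,3,4], [2,3,5], [2,4,5], [3,4,5]

so the chain groups are C_0 ≅ Z^5, C_1 ≅ Z^9, C_2 ≅ Z^6.

Boundary ∂_1: C_1 → C_0 sends each edge [p,q] (with p < q) to q − p. For instance
  ∂[2,5] = [5] − [2].
As a 5×9 matrix over Z this has rank 4, with invariant factors (1,1,1,1).

Boundary ∂_2: C_2 → C_1 acts by ∂[p,q,r] = [q,r] − [p,r] + [p,q]. For instance
  ∂[1,3,4] = [3,4] − [1,4] + [1,3],
  ∂[2,4,5] = [4,5] − [2,5] + [2,4].
This gives a 9×6 integer matrix of rank 5; reducing to Smith normal form yields diagonal entries (1,1,1,1,1).

Reading off H_k = ker ∂_k / im ∂_{k+1}:

  H_0: rank C_0 − rank ∂_1 = 5 − 4 = 1, and the invariant factors of ∂_1 are all 1, so H_0 ≅ Z.
  H_1: rank ker ∂_1 − rank ∂_2 = (9 − 4) − 5 = 0, and the invariant factors of ∂_2 are all 1, so H_1 ≅ 0.
  H_2: rank ker ∂_2 − rank ∂_3 = (6 − 5) − 0 = 1, and there is no ∂_3, so H_2 ≅ Z.

Hence the Betti numbers are b_0 = 1, b_1 = 0, b_2 = 1.

b_0 = 1, b_1 = 0, b_2 = 1.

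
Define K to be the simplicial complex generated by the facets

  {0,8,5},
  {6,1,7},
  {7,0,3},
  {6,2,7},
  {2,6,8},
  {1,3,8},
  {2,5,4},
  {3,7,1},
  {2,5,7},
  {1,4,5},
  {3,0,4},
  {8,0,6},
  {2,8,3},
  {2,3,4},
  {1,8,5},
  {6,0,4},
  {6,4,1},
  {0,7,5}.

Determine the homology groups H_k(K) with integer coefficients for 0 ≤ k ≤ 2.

Fix the vertex order 0 < 1 < 2 < 3 < 4 < 5 < 6 < 7 < 8 and write every simplex with vertices in increasing order. Then dim K = 2 and the simplices of K are:

  0-simplices (9): [0], [1], [2], [3], [4], [5], [6], [7], [8]
  1-simplices (27): (27 of them)
  2-simplices (18): [0,3,4], [0,3,7], [0,4,6], [0,5,7], [0,5,8], [0,6,8], [1,3,7], [1,3,8], [1,4,5], [1,4,6], [1,5,8], [1,6,7], [2,3,4], [2,3,8], [2,4,5], [2,5,7], [2,6,7], [2,6,8]

giving chain groups C_0 ≅ Z^9, C_1 ≅ Z^27, C_2 ≅ Z^18.

The boundary map ∂_1: C_1 → C_0 maps an edge to its endpoints' difference, ∂[p,q] = q − p. For instance
  ∂[4,5] = [5] − [4].
The resulting 9×27 matrix has rank 8, and its Smith normal form has invariant factors (1,1,1,1,1,1,1,1).

The boundary map ∂_2: C_2 → C_1 maps a triangle to the signed sum of its edges. For instance
  ∂[2,3,8] = [3,8] − [2,8] + [2,3],
  ∂[0,6,8] = [6,8] − [0,8] + [0,6].
The 27×18 boundary matrix has rank 17 and Smith normal form diag(1,1,1,1,1,1,1,1,1,1,1,1,1,1,1,1,1).

Now H_k = ker ∂_k / im ∂_{k+1}, so:

  H_0: rank C_0 − rank ∂_1 = 9 − 8 = 1, and the invariant factors of ∂_1 are all 1, so H_0 ≅ Z.
  H_1: rank ker ∂_1 − rank ∂_2 = (27 − 8) − 17 = 2, and the invariant factors of ∂_2 are all 1, so H_1 ≅ Z^2.
  H_2: rank ker ∂_2 − rank ∂_3 = (18 − 17) − 0 = 1, and there is no ∂_3, so H_2 ≅ Z.

(K is a triangulation of the torus T^2.)

H_0 = Z,  H_1 = Z^2,  H_2 = Z.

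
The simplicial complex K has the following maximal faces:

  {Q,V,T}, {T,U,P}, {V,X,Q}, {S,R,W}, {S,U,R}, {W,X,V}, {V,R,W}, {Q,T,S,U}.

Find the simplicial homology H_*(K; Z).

H_0 = Z,  H_1 = Z,  H_2 = 0,  H_3 = 0.

Fix the vertex order P < Q < R < S < T < U < V < W < X and write every simplex with vertices in increasing order. Then dim K = 3 and the simplices of K are:

  0-simplices (9): P, Q, R, S, T, U, V, W, X
  1-simplices (19): PT, PU, QS, QT, QU, QV, QX, RS, RU, RV, RW, ST, SU, SW, TU, TV, VW, VX, WX
  2-simplices (11): PTU, QST, QSU, QTU, QTV, QVX, RSU, RSW, RVW, STU, VWX
  3-simplices (1): QSTU

giving chain groups C_0 ≅ Z^9, C_1 ≅ Z^19, C_2 ≅ Z^11, C_3 ≅ Z^1.

∂_1: C_1 → C_0 maps an edge to its endpoints' difference, ∂[p,q] = q − p.
This gives a 9×19 integer matrix of rank 8; reducing to Smith normal form yields diagonal entries (1,1,1,1,1,1,1,1).

Boundary ∂_2: C_2 → C_1 sends each 2-simplex [p,q,r] to [q,r] − [p,r] + [p,q]. For instance
  ∂STU = TU − SU + ST,
  ∂RSU = SU − RU + RS.
The 19×11 boundary matrix has rank 10 and Smith normal form diag(1,1,1,1,1,1,1,1,1,1).

Boundary ∂_3: C_3 → C_2 sends each 3-simplex σ to the alternating sum Σ_i (−1)^i (σ with its i-th vertex removed). For instance
  ∂QSTU = STU − QTU + QSU − QST.
The resulting 11×1 matrix has rank 1, and its Smith normal form has invariant factors (1).

Computing H_k = (kernel of ∂_k) / (image of ∂_{k+1}):

  H_0: rank C_0 − rank ∂_1 = 9 − 8 = 1, and the invariant factors of ∂_1 are all 1, so H_0 = Z.
  H_1: rank ker ∂_1 − rank ∂_2 = (19 − 8) − 10 = 1, and the invariant factors of ∂_2 are all 1, so H_1 = Z.
  H_2: rank ker ∂_2 − rank ∂_3 = (11 − 10) − 1 = 0, and the invariant factors of ∂_3 are all 1, so H_2 = 0.
  H_3: rank ker ∂_3 − rank ∂_4 = (1 − 1) − 0 = 0, and there is no ∂_4, so H_3 = 0.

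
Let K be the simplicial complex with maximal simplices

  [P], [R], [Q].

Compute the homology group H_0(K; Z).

H_0 ≅ Z^3.

We work with the vertex ordering P < Q < R. The simplices of K, each written with vertices in increasing order, are:

  0-simplices (3): P, Q, R

so the chain groups are C_0 ≅ Z^3.

Now H_k = ker ∂_k / im ∂_{k+1}, so:

  H_0: rank C_0 − rank ∂_1 = 3 − 0 = 3, and there is no ∂_1, so H_0 ≅ Z^3.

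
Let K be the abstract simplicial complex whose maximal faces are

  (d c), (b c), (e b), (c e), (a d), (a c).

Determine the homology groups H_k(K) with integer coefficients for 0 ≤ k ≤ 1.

Order the vertices as a < b < c < d < e. Listing each simplex with vertices in this order, K has dimension 1 with simplices:

  0-simplices (5): a, b, c, d, e
  1-simplices (6): ac, ad, bc, be, cd, ce

Hence C_0 ≅ Z^5, C_1 ≅ Z^6.

∂_1: C_1 → C_0 is given by ∂[p,q] = [q] − [p].
The resulting 5×6 matrix has rank 4, and its Smith normal form has invariant factors (1,1,1,1).

Reading off H_k = ker ∂_k / im ∂_{k+1}:

  H_0: rank C_0 − rank ∂_1 = 5 − 4 = 1, and the invariant factors of ∂_1 are all 1, so H_0 ≅ Z.
  H_1: rank ker ∂_1 − rank ∂_2 = (6 − 4) − 0 = 2, and there is no ∂_2, so H_1 ≅ Z^2.

(K is a triangulation of a wedge of 2 circles.)

H_0 = Z,  H_1 = Z^2.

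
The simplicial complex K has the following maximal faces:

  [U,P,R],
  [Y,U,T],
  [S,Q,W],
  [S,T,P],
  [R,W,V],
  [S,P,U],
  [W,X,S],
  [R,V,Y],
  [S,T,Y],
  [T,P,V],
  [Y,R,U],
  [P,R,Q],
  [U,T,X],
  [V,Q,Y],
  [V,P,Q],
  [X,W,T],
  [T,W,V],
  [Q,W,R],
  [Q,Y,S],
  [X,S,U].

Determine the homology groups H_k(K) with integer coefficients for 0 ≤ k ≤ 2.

K has 10 vertices, 30 edges, 20 triangles.
rank ∂_0 = 0, rank ∂_1 = 9 ⇒ b_0 = 10 − 0 − 9 = 1; all invariant factors of ∂_1 are 1 so no torsion. So H_0 = Z.
rank ∂_1 = 9, rank ∂_2 = 20 ⇒ b_1 = 30 − 9 − 20 = 1; ∂_2 has invariant factor(s) [2] giving torsion. So H_1 = Z × Z/2.
rank ∂_2 = 20, rank ∂_3 = 0 ⇒ b_2 = 20 − 20 − 0 = 0. So H_2 = 0.

H_0 ≅ Z,  H_1 ≅ Z × Z/2,  H_2 = 0.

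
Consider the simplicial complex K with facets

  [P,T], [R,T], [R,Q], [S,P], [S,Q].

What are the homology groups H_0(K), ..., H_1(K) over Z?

Order the vertices as P < Q < R < S < T. Listing each simplex with vertices in this order, K has dimension 1 with simplices:

  0-simplices (5): P, Q, R, S, T
  1-simplices (5): PS, PT, QR, QS, RT

so the chain groups are C_0 ≅ Z^5, C_1 ≅ Z^5.

Boundary ∂_1: C_1 → C_0 is given by ∂[p,q] = [q] − [p].
This gives a 5×5 integer matrix of rank 4; reducing to Smith normal form yields diagonal entries (1,1,1,1).

From H_k ≅ ker(∂_k) / im(∂_{k+1}) we obtain:

  H_0: rank C_0 − rank ∂_1 = 5 − 4 = 1, and the invariant factors of ∂_1 are all 1, so H_0 = Z.
  H_1: rank ker ∂_1 − rank ∂_2 = (5 − 4) − 0 = 1, and there is no ∂_2, so H_1 = Z.

As a check, the Euler characteristic is 5 − 5 = 0, which agrees with 1 − 1 = 0.

H_0 = Z,  H_1 = Z.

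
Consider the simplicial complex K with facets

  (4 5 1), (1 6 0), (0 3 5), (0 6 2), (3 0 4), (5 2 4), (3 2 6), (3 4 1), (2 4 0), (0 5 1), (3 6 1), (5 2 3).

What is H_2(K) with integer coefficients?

H_2 ≅ 0.

We work with the vertex ordering 0 < 1 < 2 < 3 < 4 < 5 < 6. The simplices of K, each written with vertices in increasing order, are:

  0-simplices (7): [0], [1], [2], [3], [4], [5], [6]
  1-simplices (18): [0,1], [0,2], [0,3], [0,4], [0,5], [0,6], [1,3], [1,4], [1,5], [1,6], [2,3], [2,4], [2,5], [2,6], [3,4], [3,5], [3,6], [4,5]
  2-simplices (12): [0,1,5], [0,1,6], [0,2,4], [0,2,6], [0,3,4], [0,3,5], [1,3,4], [1,3,6], [1,4,5], [2,3,5], [2,3,6], [2,4,5]

Hence C_0 ≅ Z^7, C_1 ≅ Z^18, C_2 ≅ Z^12.

Boundary ∂_1: C_1 → C_0 maps an edge to its endpoints' difference, ∂[p,q] = q − p.
The resulting 7×18 matrix has rank 6, and its Smith normal form has invariant factors (1,1,1,1,1,1).

The boundary map ∂_2: C_2 → C_1 acts by ∂[p,q,r] = [q,r] − [p,r] + [p,q]. For instance
  ∂[0,3,4] = [3,4] − [0,4] + [0,3],
  ∂[0,3,5] = [3,5] − [0,5] + [0,3].
The resulting 18×12 matrix has rank 12, and its Smith normal form has invariant factors (1,1,1,1,1,1,1,1,1,1,1,2).

Reading off H_k = ker ∂_k / im ∂_{k+1}:

  H_2: rank ker ∂_2 − rank ∂_3 = (12 − 12) − 0 = 0, and there is no ∂_3, so H_2 = 0.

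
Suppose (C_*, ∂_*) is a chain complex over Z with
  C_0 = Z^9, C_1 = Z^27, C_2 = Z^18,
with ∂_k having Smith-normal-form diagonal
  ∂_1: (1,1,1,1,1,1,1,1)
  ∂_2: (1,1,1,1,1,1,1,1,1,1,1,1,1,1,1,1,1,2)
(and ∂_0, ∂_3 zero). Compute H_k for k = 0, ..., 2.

H_0 ≅ Z,  H_1 ≅ Z ⊕ Z/2,  H_2 = 0.

H_0: b_0 = 9 − 0 − 8 = 1; torsion from ∂_1 factors > 1: none. So H_0 ≅ Z.
H_1: b_1 = 27 − 8 − 18 = 1; torsion from ∂_2 factors > 1: [2]. So H_1 ≅ Z ⊕ Z/2.
H_2: b_2 = 18 − 18 − 0 = 0; torsion from ∂_3 factors > 1: none. So H_2 ≅ 0.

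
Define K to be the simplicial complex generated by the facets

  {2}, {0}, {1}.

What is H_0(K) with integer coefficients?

Fix the vertex order 0 < 1 < 2 and write every simplex with vertices in increasing order. Then dim K = 0 and the simplices of K are:

  0-simplices (3): [0], [1], [2]

giving chain groups C_0 ≅ Z^3.

Now H_k = ker ∂_k / im ∂_{k+1}, so:

  H_0: rank C_0 − rank ∂_1 = 3 − 0 = 3, and there is no ∂_1, so H_0 ≅ Z^3.

H_0 ≅ Z^3.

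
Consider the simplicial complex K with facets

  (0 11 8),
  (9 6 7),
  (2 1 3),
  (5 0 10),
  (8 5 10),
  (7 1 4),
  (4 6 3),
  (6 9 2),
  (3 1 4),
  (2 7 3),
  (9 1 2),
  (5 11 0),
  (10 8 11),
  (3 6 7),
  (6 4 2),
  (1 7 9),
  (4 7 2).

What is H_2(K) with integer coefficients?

H_2 ≅ 0.

Fix the vertex order 0 < 1 < 2 < 3 < 4 < 5 < 6 < 7 < 8 < 9 < 10 < 11 and write every simplex with vertices in increasing order. Then dim K = 2 and the simplices of K are:

  0-simplices (12): [0], [1], [2], [3], [4], [5], [6], [7], [8], [9], [10], [11]
  1-simplices (28): (28 of them)
  2-simplices (17): [0,5,10], [0,5,11], [0,8,11], [1,2,3], [1,2,9], [1,3,4], [1,4,7], [1,7,9], [2,3,7], [2,4,6], [2,4,7], [2,6,9], [3,4,6], [3,6,7], [5,8,10], [6,7,9], [8,10,11]

so the chain groups are C_0 ≅ Z^12, C_1 ≅ Z^28, C_2 ≅ Z^17.

Boundary ∂_1: C_1 → C_0 maps an edge to its endpoints' difference, ∂[p,q] = q − p.
This gives a 12×28 integer matrix of rank 10; reducing to Smith normal form yields diagonal entries (1,1,1,1,1,1,1,1,1,1).

∂_2: C_2 → C_1 sends each 2-simplex [p,q,r] to [q,r] − [p,r] + [p,q]. For instance
  ∂[3,6,7] = [6,7] − [3,7] + [3,6],
  ∂[1,2,9] = [2,9] − [1,9] + [1,2].
This gives a 28×17 integer matrix of rank 17; reducing to Smith normal form yields diagonal entries (1,1,1,1,1,1,1,1,1,1,1,1,1,1,1,1,2).

From H_k ≅ ker(∂_k) / im(∂_{k+1}) we obtain:

  H_2: rank ker ∂_2 − rank ∂_3 = (17 − 17) − 0 = 0, and there is no ∂_3, so H_2 ≅ 0.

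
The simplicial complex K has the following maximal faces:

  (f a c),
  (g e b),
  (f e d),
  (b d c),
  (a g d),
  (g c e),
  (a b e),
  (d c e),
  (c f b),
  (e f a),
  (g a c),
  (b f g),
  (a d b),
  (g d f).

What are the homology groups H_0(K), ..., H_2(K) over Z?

Fix the vertex order a < b < c < d < e < f < g and write every simplex with vertices in increasing order. Then dim K = 2 and the simplices of K are:

  0-simplices (7): a, b, c, d, e, f, g
  1-simplices (21): ab, ac, ad, ae, af, ag, bc, bd, be, bf, bg, cd, ce, cf, cg, de, df, dg, ef, eg, fg
  2-simplices (14): abd, abe, acf, acg, adg, aef, bcd, bcf, beg, bfg, cde, ceg, def, dfg

giving chain groups C_0 ≅ Z^7, C_1 ≅ Z^21, C_2 ≅ Z^14.

Boundary ∂_1: C_1 → C_0 maps an edge to its endpoints' difference, ∂[p,q] = q − p.
As a 7×21 matrix over Z this has rank 6, with invariant factors (1,1,1,1,1,1).

The boundary map ∂_2: C_2 → C_1 acts by ∂[p,q,r] = [q,r] − [p,r] + [p,q]. For instance
  ∂def = ef − df + de,
  ∂abd = bd − ad + ab.
The 21×14 boundary matrix has rank 13 and Smith normal form diag(1,1,1,1,1,1,1,1,1,1,1,1,1).

From H_k ≅ ker(∂_k) / im(∂_{k+1}) we obtain:

  H_0: rank C_0 − rank ∂_1 = 7 − 6 = 1, and the invariant factors of ∂_1 are all 1, so H_0 = Z.
  H_1: rank ker ∂_1 − rank ∂_2 = (21 − 6) − 13 = 2, and the invariant factors of ∂_2 are all 1, so H_1 = Z^2.
  H_2: rank ker ∂_2 − rank ∂_3 = (14 − 13) − 0 = 1, and there is no ∂_3, so H_2 = Z.

(K is a triangulation of the torus T^2.)

H_0 = Z,  H_1 = Z^2,  H_2 = Z.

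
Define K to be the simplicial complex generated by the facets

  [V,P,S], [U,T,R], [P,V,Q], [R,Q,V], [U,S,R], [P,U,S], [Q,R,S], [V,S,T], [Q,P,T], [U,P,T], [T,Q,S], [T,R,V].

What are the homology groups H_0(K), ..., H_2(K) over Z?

H_0 = Z,  H_1 = Z/2,  H_2 = 0.

Fix the vertex order P < Q < R < S < T < U < V and write every simplex with vertices in increasing order. Then dim K = 2 and the simplices of K are:

  0-simplices (7): P, Q, R, S, T, U, V
  1-simplices (18): PQ, PS, PT, PU, PV, QR, QS, QT, QV, RS, RT, RU, RV, ST, SU, SV, TU, TV
  2-simplices (12): PQT, PQV, PSU, PSV, PTU, QRS, QRV, QST, RSU, RTU, RTV, STV

Hence C_0 ≅ Z^7, C_1 ≅ Z^18, C_2 ≅ Z^12.

Boundary ∂_1: C_1 → C_0 maps an edge to its endpoints' difference, ∂[p,q] = q − p.
The 7×18 boundary matrix has rank 6 and Smith normal form diag(1,1,1,1,1,1).

Boundary ∂_2: C_2 → C_1 acts by ∂[p,q,r] = [q,r] − [p,r] + [p,q]. For instance
  ∂PTU = TU − PU + PT,
  ∂RTU = TU − RU + RT.
The 18×12 boundary matrix has rank 12 and Smith normal form diag(1,1,1,1,1,1,1,1,1,1,1,2).

Reading off H_k = ker ∂_k / im ∂_{k+1}:

  H_0: rank C_0 − rank ∂_1 = 7 − 6 = 1, and the invariant factors of ∂_1 are all 1, so H_0 ≅ Z.
  H_1: rank ker ∂_1 − rank ∂_2 = (18 − 6) − 12 = 0, and ∂_2 has invariant factor 2 > 1, so H_1 ≅ Z/2.
  H_2: rank ker ∂_2 − rank ∂_3 = (12 − 12) − 0 = 0, and there is no ∂_3, so H_2 ≅ 0.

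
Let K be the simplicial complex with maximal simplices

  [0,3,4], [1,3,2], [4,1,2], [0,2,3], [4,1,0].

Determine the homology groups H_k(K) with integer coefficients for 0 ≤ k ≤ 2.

H_0 = Z,  H_1 = Z,  H_2 = 0.

We work with the vertex ordering 0 < 1 < 2 < 3 < 4. The simplices of K, each written with vertices in increasing order, are:

  0-simplices (5): [0], [1], [2], [3], [4]
  1-simplices (10): [0,1], [0,2], [0,3], [0,4], [1,2], [1,3], [1,4], [2,3], [2,4], [3,4]
  2-simplices (5): [0,1,4], [0,2,3], [0,3,4], [1,2,3], [1,2,4]

giving chain groups C_0 ≅ Z^5, C_1 ≅ Z^10, C_2 ≅ Z^5.

∂_1: C_1 → C_0 maps an edge to its endpoints' difference, ∂[p,q] = q − p. For instance
  ∂[0,4] = [4] − [0].
This gives a 5×10 integer matrix of rank 4; reducing to Smith normal form yields diagonal entries (1,1,1,1).

Boundary ∂_2: C_2 → C_1 acts by ∂[p,q,r] = [q,r] − [p,r] + [p,q]. For instance
  ∂[0,1,4] = [1,4] − [0,4] + [0,1],
  ∂[1,2,3] = [2,3] − [1,3] + [1,2].
This gives a 10×5 integer matrix of rank 5; reducing to Smith normal form yields diagonal entries (1,1,1,1,1).

Computing H_k = (kernel of ∂_k) / (image of ∂_{k+1}):

  H_0: rank C_0 − rank ∂_1 = 5 − 4 = 1, and the invariant factors of ∂_1 are all 1, so H_0 ≅ Z.
  H_1: rank ker ∂_1 − rank ∂_2 = (10 − 4) − 5 = 1, and the invariant factors of ∂_2 are all 1, so H_1 ≅ Z.
  H_2: rank ker ∂_2 − rank ∂_3 = (5 − 5) − 0 = 0, and there is no ∂_3, so H_2 ≅ 0.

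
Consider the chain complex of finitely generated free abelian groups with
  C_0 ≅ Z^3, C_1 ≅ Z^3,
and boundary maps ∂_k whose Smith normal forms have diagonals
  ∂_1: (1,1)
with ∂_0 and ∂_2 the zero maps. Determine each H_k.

H_0: b_0 = 3 − 0 − 2 = 1; torsion from ∂_1 factors > 1: none. So H_0 ≅ Z.
H_1: b_1 = 3 − 2 − 0 = 1; torsion from ∂_2 factors > 1: none. So H_1 ≅ Z.

H_0 ≅ Z,  H_1 ≅ Z.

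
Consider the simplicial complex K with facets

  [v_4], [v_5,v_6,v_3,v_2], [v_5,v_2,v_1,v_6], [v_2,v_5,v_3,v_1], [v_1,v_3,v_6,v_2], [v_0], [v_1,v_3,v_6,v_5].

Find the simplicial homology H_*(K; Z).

Take the total order v_0 < v_1 < v_2 < v_3 < v_4 < v_5 < v_6 on the vertex set. Then K (dimension 3) consists of the simplices:

  0-simplices (7): [v_0], [v_1], [v_2], [v_3], [v_4], [v_5], [v_6]
  1-simplices (10): [v_1,v_2], [v_1,v_3], [v_1,v_5], [v_1,v_6], [v_2,v_3], [v_2,v_5], [v_2,v_6], [v_3,v_5], [v_3,v_6], [v_5,v_6]
  2-simplices (10): [v_1,v_2,v_3], [v_1,v_2,v_5], [v_1,v_2,v_6], [v_1,v_3,v_5], [v_1,v_3,v_6], [v_1,v_5,v_6], [v_2,v_3,v_5], [v_2,v_3,v_6], [v_2,v_5,v_6], [v_3,v_5,v_6]
  3-simplices (5): [v_1,v_2,v_3,v_5], [v_1,v_2,v_3,v_6], [v_1,v_2,v_5,v_6], [v_1,v_3,v_5,v_6], [v_2,v_3,v_5,v_6]

so the chain groups are C_0 ≅ Z^7, C_1 ≅ Z^10, C_2 ≅ Z^10, C_3 ≅ Z^5.

The boundary map ∂_1: C_1 → C_0 maps an edge to its endpoints' difference, ∂[p,q] = q − p.
As a 7×10 matrix over Z this has rank 4, with invariant factors (1,1,1,1).

The boundary map ∂_2: C_2 → C_1 maps a triangle to the signed sum of its edges. For instance
  ∂[v_3,v_5,v_6] = [v_5,v_6] − [v_3,v_6] + [v_3,v_5],
  ∂[v_1,v_3,v_6] = [v_3,v_6] − [v_1,v_6] + [v_1,v_3].
The resulting 10×10 matrix has rank 6, and its Smith normal form has invariant factors (1,1,1,1,1,1).

Boundary ∂_3: C_3 → C_2 sends each 3-simplex σ to the alternating sum Σ_i (−1)^i (σ with its i-th vertex removed). For instance
  ∂[v_1,v_2,v_3,v_6] = [v_2,v_3,v_6] − [v_1,v_3,v_6] + [v_1,v_2,v_6] − [v_1,v_2,v_3],
  ∂[v_1,v_2,v_3,v_5] = [v_2,v_3,v_5] − [v_1,v_3,v_5] + [v_1,v_2,v_5] − [v_1,v_2,v_3].
The resulting 10×5 matrix has rank 4, and its Smith normal form has invariant factors (1,1,1,1).

From H_k ≅ ker(∂_k) / im(∂_{k+1}) we obtain:

  H_0: rank C_0 − rank ∂_1 = 7 − 4 = 3, and the invariant factors of ∂_1 are all 1, so H_0 ≅ Z^3.
  H_1: rank ker ∂_1 − rank ∂_2 = (10 − 4) − 6 = 0, and the invariant factors of ∂_2 are all 1, so H_1 ≅ 0.
  H_2: rank ker ∂_2 − rank ∂_3 = (10 − 6) − 4 = 0, and the invariant factors of ∂_3 are all 1, so H_2 ≅ 0.
  H_3: rank ker ∂_3 − rank ∂_4 = (5 − 4) − 0 = 1, and there is no ∂_4, so H_3 ≅ Z.

H_0 = Z^3,  H_1 = 0,  H_2 = 0,  H_3 = Z.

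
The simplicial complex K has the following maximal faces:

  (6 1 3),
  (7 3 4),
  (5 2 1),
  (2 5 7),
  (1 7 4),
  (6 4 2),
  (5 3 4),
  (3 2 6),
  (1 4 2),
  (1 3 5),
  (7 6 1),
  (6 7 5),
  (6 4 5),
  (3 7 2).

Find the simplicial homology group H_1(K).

H_1 ≅ Z^2.

Order the vertices as 1 < 2 < 3 < 4 < 5 < 6 < 7. Listing each simplex with vertices in this order, K has dimension 2 with simplices:

  0-simplices (7): [1], [2], [3], [4], [5], [6], [7]
  1-simplices (21): [1,2], [1,3], [1,4], [1,5], [1,6], [1,7], [2,3], [2,4], [2,5], [2,6], [2,7], [3,4], [3,5], [3,6], [3,7], [4,5], [4,6], [4,7], [5,6], [5,7], [6,7]
  2-simplices (14): [1,2,4], [1,2,5], [1,3,5], [1,3,6], [1,4,7], [1,6,7], [2,3,6], [2,3,7], [2,4,6], [2,5,7], [3,4,5], [3,4,7], [4,5,6], [5,6,7]

giving chain groups C_0 ≅ Z^7, C_1 ≅ Z^21, C_2 ≅ Z^14.

Boundary ∂_1: C_1 → C_0 maps an edge to its endpoints' difference, ∂[p,q] = q − p. For instance
  ∂[5,7] = [7] − [5].
The resulting 7×21 matrix has rank 6, and its Smith normal form has invariant factors (1,1,1,1,1,1).

The boundary map ∂_2: C_2 → C_1 sends each 2-simplex [p,q,r] to [q,r] − [p,r] + [p,q]. For instance
  ∂[1,3,5] = [3,5] − [1,5] + [1,3],
  ∂[1,6,7] = [6,7] − [1,7] + [1,6].
As a 21×14 matrix over Z this has rank 13, with invariant factors (1,1,1,1,1,1,1,1,1,1,1,1,1).

Computing H_k = (kernel of ∂_k) / (image of ∂_{k+1}):

  H_1: rank ker ∂_1 − rank ∂_2 = (21 − 6) − 13 = 2, and the invariant factors of ∂_2 are all 1, so H_1 = Z^2.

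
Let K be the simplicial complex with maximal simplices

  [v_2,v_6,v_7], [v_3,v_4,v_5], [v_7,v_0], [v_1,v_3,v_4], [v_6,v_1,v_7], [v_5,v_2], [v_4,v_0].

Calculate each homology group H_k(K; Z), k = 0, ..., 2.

Order the vertices as v_0 < v_1 < v_2 < v_3 < v_4 < v_5 < v_6 < v_7. Listing each simplex with vertices in this order, K has dimension 2 with simplices:

  0-simplices (8): [v_0], [v_1], [v_2], [v_3], [v_4], [v_5], [v_6], [v_7]
  1-simplices (13): [v_0,v_4], [v_0,v_7], [v_1,v_3], [v_1,v_4], [v_1,v_6], [v_1,v_7], [v_2,v_5], [v_2,v_6], [v_2,v_7], [v_3,v_4], [v_3,v_5], [v_4,v_5], [v_6,v_7]
  2-simplices (4): [v_1,v_3,v_4], [v_1,v_6,v_7], [v_2,v_6,v_7], [v_3,v_4,v_5]

so the chain groups are C_0 ≅ Z^8, C_1 ≅ Z^13, C_2 ≅ Z^4.

∂_1: C_1 → C_0 maps an edge to its endpoints' difference, ∂[p,q] = q − p. For instance
  ∂[v_3,v_4] = [v_4] − [v_3].
As a 8×13 matrix over Z this has rank 7, with invariant factors (1,1,1,1,1,1,1).

∂_2: C_2 → C_1 sends each 2-simplex [p,q,r] to [q,r] − [p,r] + [p,q]. For instance
  ∂[v_1,v_3,v_4] = [v_3,v_4] − [v_1,v_4] + [v_1,v_3],
  ∂[v_3,v_4,v_5] = [v_4,v_5] − [v_3,v_5] + [v_3,v_4].
This gives a 13×4 integer matrix of rank 4; reducing to Smith normal form yields diagonal entries (1,1,1,1).

From H_k ≅ ker(∂_k) / im(∂_{k+1}) we obtain:

  H_0: rank C_0 − rank ∂_1 = 8 − 7 = 1, and the invariant factors of ∂_1 are all 1, so H_0 = Z.
  H_1: rank ker ∂_1 − rank ∂_2 = (13 − 7) − 4 = 2, and the invariant factors of ∂_2 are all 1, so H_1 = Z^2.
  H_2: rank ker ∂_2 − rank ∂_3 = (4 − 4) − 0 = 0, and there is no ∂_3, so H_2 = 0.

H_0 = Z,  H_1 = Z^2,  H_2 = 0.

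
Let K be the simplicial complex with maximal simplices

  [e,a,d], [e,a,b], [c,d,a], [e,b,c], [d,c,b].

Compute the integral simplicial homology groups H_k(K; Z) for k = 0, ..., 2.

H_0 ≅ Z,  H_1 ≅ Z,  H_2 = 0.

K has 5 vertices, 10 edges, 5 triangles.
rank ∂_0 = 0, rank ∂_1 = 4 ⇒ b_0 = 5 − 0 − 4 = 1; all invariant factors of ∂_1 are 1 so no torsion. So H_0 ≅ Z.
rank ∂_1 = 4, rank ∂_2 = 5 ⇒ b_1 = 10 − 4 − 5 = 1; all invariant factors of ∂_2 are 1 so no torsion. So H_1 ≅ Z.
rank ∂_2 = 5, rank ∂_3 = 0 ⇒ b_2 = 5 − 5 − 0 = 0. So H_2 ≅ 0.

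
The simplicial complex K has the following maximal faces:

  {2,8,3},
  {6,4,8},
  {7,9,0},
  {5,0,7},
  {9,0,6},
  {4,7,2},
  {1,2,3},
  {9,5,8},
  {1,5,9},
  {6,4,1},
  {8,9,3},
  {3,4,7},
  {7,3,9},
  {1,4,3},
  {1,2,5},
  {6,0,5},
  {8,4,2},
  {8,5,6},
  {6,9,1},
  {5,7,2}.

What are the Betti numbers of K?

b_0 = 1, b_1 = 1, b_2 = 0.

Order the vertices as 0 < 1 < 2 < 3 < 4 < 5 < 6 < 7 < 8 < 9. Listing each simplex with vertices in this order, K has dimension 2 with simplices:

  0-simplices (10): [0], [1], [2], [3], [4], [5], [6], [7], [8], [9]
  1-simplices (30): (30 of them)
  2-simplices (20): (20 of them)

Hence C_0 ≅ Z^10, C_1 ≅ Z^30, C_2 ≅ Z^20.

The boundary map ∂_1: C_1 → C_0 maps an edge to its endpoints' difference, ∂[p,q] = q − p. For instance
  ∂[5,8] = [8] − [5].
The 10×30 boundary matrix has rank 9 and Smith normal form diag(1,1,1,1,1,1,1,1,1).

Boundary ∂_2: C_2 → C_1 sends each 2-simplex [p,q,r] to [q,r] − [p,r] + [p,q]. For instance
  ∂[2,3,8] = [3,8] − [2,8] + [2,3],
  ∂[2,4,8] = [4,8] − [2,8] + [2,4].
As a 30×20 matrix over Z this has rank 20, with invariant factors (1,1,1,1,1,1,1,1,1,1,1,1,1,1,1,1,1,1,1,2).

Now H_k = ker ∂_k / im ∂_{k+1}, so:

  H_0: rank C_0 − rank ∂_1 = 10 − 9 = 1, and the invariant factors of ∂_1 are all 1, so H_0 = Z.
  H_1: rank ker ∂_1 − rank ∂_2 = (30 − 9) − 20 = 1, and ∂_2 has invariant factor 2 > 1, so H_1 = Z ⊕ Z/2.
  H_2: rank ker ∂_2 − rank ∂_3 = (20 − 20) − 0 = 0, and there is no ∂_3, so H_2 = 0.

Hence the Betti numbers are b_0 = 1, b_1 = 1, b_2 = 0.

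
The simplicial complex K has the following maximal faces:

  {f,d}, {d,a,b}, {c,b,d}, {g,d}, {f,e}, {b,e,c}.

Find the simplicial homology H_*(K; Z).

H_0 ≅ Z,  H_1 ≅ Z,  H_2 = 0.

K has 7 vertices, 10 edges, 3 triangles.
rank ∂_0 = 0, rank ∂_1 = 6 ⇒ b_0 = 7 − 0 − 6 = 1; all invariant factors of ∂_1 are 1 so no torsion. So H_0 = Z.
rank ∂_1 = 6, rank ∂_2 = 3 ⇒ b_1 = 10 − 6 − 3 = 1; all invariant factors of ∂_2 are 1 so no torsion. So H_1 = Z.
rank ∂_2 = 3, rank ∂_3 = 0 ⇒ b_2 = 3 − 3 − 0 = 0. So H_2 = 0.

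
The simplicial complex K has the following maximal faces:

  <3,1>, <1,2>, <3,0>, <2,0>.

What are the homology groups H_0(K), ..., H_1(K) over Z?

H_0 ≅ Z,  H_1 ≅ Z.

We work with the vertex ordering 0 < 1 < 2 < 3. The simplices of K, each written with vertices in increasing order, are:

  0-simplices (4): [0], [1], [2], [3]
  1-simplices (4): [0,2], [0,3], [1,2], [1,3]

so the chain groups are C_0 ≅ Z^4, C_1 ≅ Z^4.

∂_1: C_1 → C_0 maps an edge to its endpoints' difference, ∂[p,q] = q − p. For instance
  ∂[0,2] = [2] − [0].
The 4×4 boundary matrix has rank 3 and Smith normal form diag(1,1,1).

Now H_k = ker ∂_k / im ∂_{k+1}, so:

  H_0: rank C_0 − rank ∂_1 = 4 − 3 = 1, and the invariant factors of ∂_1 are all 1, so H_0 ≅ Z.
  H_1: rank ker ∂_1 − rank ∂_2 = (4 − 3) − 0 = 1, and there is no ∂_2, so H_1 ≅ Z.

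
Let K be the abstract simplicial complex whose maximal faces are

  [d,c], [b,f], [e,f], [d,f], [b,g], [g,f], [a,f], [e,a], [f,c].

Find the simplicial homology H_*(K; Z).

K has 7 vertices, 9 edges.
rank ∂_0 = 0, rank ∂_1 = 6 ⇒ b_0 = 7 − 0 − 6 = 1; all invariant factors of ∂_1 are 1 so no torsion. So H_0 ≅ Z.
rank ∂_1 = 6, rank ∂_2 = 0 ⇒ b_1 = 9 − 6 − 0 = 3. So H_1 ≅ Z^3.

H_0 ≅ Z,  H_1 ≅ Z^3.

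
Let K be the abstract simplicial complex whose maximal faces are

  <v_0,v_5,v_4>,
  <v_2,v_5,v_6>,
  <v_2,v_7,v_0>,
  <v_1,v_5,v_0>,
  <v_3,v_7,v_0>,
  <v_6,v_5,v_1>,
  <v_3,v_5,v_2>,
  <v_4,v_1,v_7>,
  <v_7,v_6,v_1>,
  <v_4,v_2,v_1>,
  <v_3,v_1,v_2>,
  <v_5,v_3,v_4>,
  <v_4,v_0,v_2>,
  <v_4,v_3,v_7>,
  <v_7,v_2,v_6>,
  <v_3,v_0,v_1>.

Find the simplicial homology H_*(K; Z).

H_0 = Z,  H_1 = Z^2,  H_2 = Z.

Order the vertices as v_0 < v_1 < v_2 < v_3 < v_4 < v_5 < v_6 < v_7. Listing each simplex with vertices in this order, K has dimension 2 with simplices:

  0-simplices (8): [v_0], [v_1], [v_2], [v_3], [v_4], [v_5], [v_6], [v_7]
  1-simplices (24): (24 of them)
  2-simplices (16): (16 of them)

giving chain groups C_0 ≅ Z^8, C_1 ≅ Z^24, C_2 ≅ Z^16.

Boundary ∂_1: C_1 → C_0 maps an edge to its endpoints' difference, ∂[p,q] = q − p.
The resulting 8×24 matrix has rank 7, and its Smith normal form has invariant factors (1,1,1,1,1,1,1).

The boundary map ∂_2: C_2 → C_1 acts by ∂[p,q,r] = [q,r] − [p,r] + [p,q]. For instance
  ∂[v_0,v_4,v_5] = [v_4,v_5] − [v_0,v_5] + [v_0,v_4],
  ∂[v_0,v_2,v_7] = [v_2,v_7] − [v_0,v_7] + [v_0,v_2].
As a 24×16 matrix over Z this has rank 15, with invariant factors (1,1,1,1,1,1,1,1,1,1,1,1,1,1,1).

Computing H_k = (kernel of ∂_k) / (image of ∂_{k+1}):

  H_0: rank C_0 − rank ∂_1 = 8 − 7 = 1, and the invariant factors of ∂_1 are all 1, so H_0 = Z.
  H_1: rank ker ∂_1 − rank ∂_2 = (24 − 7) − 15 = 2, and the invariant factors of ∂_2 are all 1, so H_1 = Z^2.
  H_2: rank ker ∂_2 − rank ∂_3 = (16 − 15) − 0 = 1, and there is no ∂_3, so H_2 = Z.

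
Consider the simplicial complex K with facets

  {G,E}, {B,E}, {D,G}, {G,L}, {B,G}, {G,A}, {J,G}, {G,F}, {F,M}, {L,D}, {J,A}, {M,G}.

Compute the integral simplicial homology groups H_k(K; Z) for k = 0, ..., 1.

K has 9 vertices, 12 edges.
rank ∂_0 = 0, rank ∂_1 = 8 ⇒ b_0 = 9 − 0 − 8 = 1; all invariant factors of ∂_1 are 1 so no torsion. So H_0 ≅ Z.
rank ∂_1 = 8, rank ∂_2 = 0 ⇒ b_1 = 12 − 8 − 0 = 4. So H_1 ≅ Z^4.

H_0 = Z,  H_1 = Z^4.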